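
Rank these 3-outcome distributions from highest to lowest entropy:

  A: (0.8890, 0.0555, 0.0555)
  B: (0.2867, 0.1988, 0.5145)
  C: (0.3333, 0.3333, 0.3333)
C > B > A

Key insight: Entropy is maximized by uniform distributions and minimized by concentrated distributions.

- Uniform distributions have maximum entropy log₂(3) = 1.5850 bits
- The more "peaked" or concentrated a distribution, the lower its entropy

Entropies:
  H(A) = 0.6139 bits
  H(B) = 1.4734 bits
  H(C) = 1.5850 bits

Ranking: C > B > A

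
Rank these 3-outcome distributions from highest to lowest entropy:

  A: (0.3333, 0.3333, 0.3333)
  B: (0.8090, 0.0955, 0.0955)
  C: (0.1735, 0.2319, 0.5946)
A > C > B

Key insight: Entropy is maximized by uniform distributions and minimized by concentrated distributions.

- Uniform distributions have maximum entropy log₂(3) = 1.5850 bits
- The more "peaked" or concentrated a distribution, the lower its entropy

Entropies:
  H(A) = 1.5850 bits
  H(B) = 0.8946 bits
  H(C) = 1.3733 bits

Ranking: A > C > B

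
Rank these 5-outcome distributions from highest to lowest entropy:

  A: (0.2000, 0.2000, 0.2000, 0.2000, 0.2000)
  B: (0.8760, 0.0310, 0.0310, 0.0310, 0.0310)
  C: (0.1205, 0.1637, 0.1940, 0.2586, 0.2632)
A > C > B

Key insight: Entropy is maximized by uniform distributions and minimized by concentrated distributions.

- Uniform distributions have maximum entropy log₂(5) = 2.3219 bits
- The more "peaked" or concentrated a distribution, the lower its entropy

Entropies:
  H(A) = 2.3219 bits
  H(B) = 0.7888 bits
  H(C) = 2.2657 bits

Ranking: A > C > B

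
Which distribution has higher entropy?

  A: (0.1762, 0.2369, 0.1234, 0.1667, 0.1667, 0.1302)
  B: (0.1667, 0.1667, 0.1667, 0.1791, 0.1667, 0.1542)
B

Both distributions are close to uniform, making this a harder comparison.

H(A) = 2.5506 bits
H(B) = 2.5836 bits

The distribution closer to uniform has higher entropy.
Answer: B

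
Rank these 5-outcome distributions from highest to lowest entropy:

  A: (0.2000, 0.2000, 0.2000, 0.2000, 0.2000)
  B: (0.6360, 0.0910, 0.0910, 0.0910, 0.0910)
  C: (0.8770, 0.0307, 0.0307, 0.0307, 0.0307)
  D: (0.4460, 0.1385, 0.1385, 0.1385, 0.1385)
A > D > B > C

Key insight: Entropy is maximized by uniform distributions and minimized by concentrated distributions.

Entropies:
  H(A) = 2.3219 bits
  H(B) = 1.6740 bits
  H(C) = 0.7839 bits
  H(D) = 2.0996 bits

Ranking: A > D > B > C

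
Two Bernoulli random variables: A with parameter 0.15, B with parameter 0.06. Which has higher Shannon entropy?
A

For binary distributions, entropy is maximized at p=0.5 and decreases as p moves toward 0 or 1.

H(A) = H(0.15) = 0.6098 bits
H(B) = H(0.06) = 0.3274 bits

Distribution A (p=0.15) is closer to uniform (p=0.5), so it has higher entropy.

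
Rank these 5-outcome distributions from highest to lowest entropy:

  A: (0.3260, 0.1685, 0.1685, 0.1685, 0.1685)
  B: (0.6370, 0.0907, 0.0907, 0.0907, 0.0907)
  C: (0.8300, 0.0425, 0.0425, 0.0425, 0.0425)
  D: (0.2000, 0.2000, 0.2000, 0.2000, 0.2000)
D > A > B > C

Key insight: Entropy is maximized by uniform distributions and minimized by concentrated distributions.

Entropies:
  H(A) = 2.2588 bits
  H(B) = 1.6711 bits
  H(C) = 0.9977 bits
  H(D) = 2.3219 bits

Ranking: D > A > B > C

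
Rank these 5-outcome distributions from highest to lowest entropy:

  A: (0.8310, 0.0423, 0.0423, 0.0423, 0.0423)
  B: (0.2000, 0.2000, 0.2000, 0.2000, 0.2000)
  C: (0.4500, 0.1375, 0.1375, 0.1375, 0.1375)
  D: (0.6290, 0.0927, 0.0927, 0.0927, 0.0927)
B > C > D > A

Key insight: Entropy is maximized by uniform distributions and minimized by concentrated distributions.

Entropies:
  H(A) = 0.9934 bits
  H(B) = 2.3219 bits
  H(C) = 2.0928 bits
  H(D) = 1.6934 bits

Ranking: B > C > D > A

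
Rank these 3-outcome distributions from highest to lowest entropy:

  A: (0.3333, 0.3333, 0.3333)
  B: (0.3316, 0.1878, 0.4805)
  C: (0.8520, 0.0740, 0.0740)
A > B > C

Key insight: Entropy is maximized by uniform distributions and minimized by concentrated distributions.

- Uniform distributions have maximum entropy log₂(3) = 1.5850 bits
- The more "peaked" or concentrated a distribution, the lower its entropy

Entropies:
  H(A) = 1.5850 bits
  H(B) = 1.4893 bits
  H(C) = 0.7528 bits

Ranking: A > B > C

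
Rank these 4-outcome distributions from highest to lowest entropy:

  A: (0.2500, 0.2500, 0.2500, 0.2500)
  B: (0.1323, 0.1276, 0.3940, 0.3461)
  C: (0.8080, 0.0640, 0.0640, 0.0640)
A > B > C

Key insight: Entropy is maximized by uniform distributions and minimized by concentrated distributions.

- Uniform distributions have maximum entropy log₂(4) = 2.0000 bits
- The more "peaked" or concentrated a distribution, the lower its entropy

Entropies:
  H(A) = 2.0000 bits
  H(B) = 1.8243 bits
  H(C) = 1.0099 bits

Ranking: A > B > C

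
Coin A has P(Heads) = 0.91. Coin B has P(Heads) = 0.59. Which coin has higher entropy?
B

For binary distributions, entropy is maximized at p=0.5 and decreases as p moves toward 0 or 1.

H(A) = H(0.91) = 0.4365 bits
H(B) = H(0.59) = 0.9765 bits

Distribution B (p=0.59) is closer to uniform (p=0.5), so it has higher entropy.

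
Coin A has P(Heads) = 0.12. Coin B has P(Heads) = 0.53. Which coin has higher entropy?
B

For binary distributions, entropy is maximized at p=0.5 and decreases as p moves toward 0 or 1.

H(A) = H(0.12) = 0.5294 bits
H(B) = H(0.53) = 0.9974 bits

Distribution B (p=0.53) is closer to uniform (p=0.5), so it has higher entropy.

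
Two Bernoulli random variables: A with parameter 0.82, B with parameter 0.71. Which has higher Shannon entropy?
B

For binary distributions, entropy is maximized at p=0.5 and decreases as p moves toward 0 or 1.

H(A) = H(0.82) = 0.6801 bits
H(B) = H(0.71) = 0.8687 bits

Distribution B (p=0.71) is closer to uniform (p=0.5), so it has higher entropy.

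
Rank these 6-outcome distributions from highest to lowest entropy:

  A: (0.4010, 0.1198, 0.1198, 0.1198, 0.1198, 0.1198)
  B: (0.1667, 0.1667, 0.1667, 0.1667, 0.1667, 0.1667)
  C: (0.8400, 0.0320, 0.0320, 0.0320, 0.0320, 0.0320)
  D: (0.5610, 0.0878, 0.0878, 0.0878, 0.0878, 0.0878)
B > A > D > C

Key insight: Entropy is maximized by uniform distributions and minimized by concentrated distributions.

Entropies:
  H(A) = 2.3624 bits
  H(B) = 2.5850 bits
  H(C) = 1.0058 bits
  H(D) = 2.0086 bits

Ranking: B > A > D > C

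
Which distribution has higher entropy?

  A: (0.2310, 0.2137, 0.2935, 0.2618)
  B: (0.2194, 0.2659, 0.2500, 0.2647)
B

Both distributions are close to uniform, making this a harder comparison.

H(A) = 1.9894 bits
H(B) = 1.9959 bits

The distribution closer to uniform has higher entropy.
Answer: B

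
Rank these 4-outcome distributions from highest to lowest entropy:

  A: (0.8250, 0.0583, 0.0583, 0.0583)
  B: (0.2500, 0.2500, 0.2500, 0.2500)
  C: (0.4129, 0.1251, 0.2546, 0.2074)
B > C > A

Key insight: Entropy is maximized by uniform distributions and minimized by concentrated distributions.

- Uniform distributions have maximum entropy log₂(4) = 2.0000 bits
- The more "peaked" or concentrated a distribution, the lower its entropy

Entropies:
  H(A) = 0.9464 bits
  H(B) = 2.0000 bits
  H(C) = 1.8752 bits

Ranking: B > C > A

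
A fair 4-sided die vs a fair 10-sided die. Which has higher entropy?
10-sided die

Both are uniform distributions; for uniform over n outcomes, H = log₂(n). H(4-sided) = log₂(4) = 2.000 bits and H(10-sided) = log₂(10) = 3.322 bits. More outcomes in a uniform distribution means higher entropy.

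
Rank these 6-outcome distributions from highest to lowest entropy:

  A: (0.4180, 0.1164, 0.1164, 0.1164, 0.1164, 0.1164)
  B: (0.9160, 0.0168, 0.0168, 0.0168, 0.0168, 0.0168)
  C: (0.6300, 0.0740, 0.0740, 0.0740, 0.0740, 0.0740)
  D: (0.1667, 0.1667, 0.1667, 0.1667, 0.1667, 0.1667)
D > A > C > B

Key insight: Entropy is maximized by uniform distributions and minimized by concentrated distributions.

Entropies:
  H(A) = 2.3319 bits
  H(B) = 0.6112 bits
  H(C) = 1.8098 bits
  H(D) = 2.5850 bits

Ranking: D > A > C > B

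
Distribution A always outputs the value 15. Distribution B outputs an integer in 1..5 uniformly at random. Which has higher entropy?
B

A is deterministic, so H(A) = 0. B is uniform over 5 outcomes, so H(B) = log₂(5) = 2.322 bits. Any distribution with genuine randomness has higher entropy than a deterministic one.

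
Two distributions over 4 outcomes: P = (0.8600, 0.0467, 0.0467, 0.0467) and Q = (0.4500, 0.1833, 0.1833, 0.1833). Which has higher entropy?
Q

P is highly concentrated on one outcome (86%), making it nearly deterministic. Q spreads its mass more evenly (max 45%). The more spread-out distribution has higher entropy: H(P) ≈ 0.806 bits, H(Q) ≈ 1.865 bits.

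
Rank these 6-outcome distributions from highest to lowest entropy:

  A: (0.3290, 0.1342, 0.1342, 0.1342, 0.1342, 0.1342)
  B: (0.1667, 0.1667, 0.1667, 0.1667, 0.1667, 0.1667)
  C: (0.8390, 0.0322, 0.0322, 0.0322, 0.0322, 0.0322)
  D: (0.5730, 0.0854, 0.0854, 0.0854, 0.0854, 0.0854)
B > A > D > C

Key insight: Entropy is maximized by uniform distributions and minimized by concentrated distributions.

Entropies:
  H(A) = 2.4719 bits
  H(B) = 2.5850 bits
  H(C) = 1.0105 bits
  H(D) = 1.9760 bits

Ranking: B > A > D > C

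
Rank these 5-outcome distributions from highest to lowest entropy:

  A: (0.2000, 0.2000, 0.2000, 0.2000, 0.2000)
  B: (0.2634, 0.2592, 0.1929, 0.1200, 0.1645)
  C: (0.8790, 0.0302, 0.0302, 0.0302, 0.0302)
A > B > C

Key insight: Entropy is maximized by uniform distributions and minimized by concentrated distributions.

- Uniform distributions have maximum entropy log₂(5) = 2.3219 bits
- The more "peaked" or concentrated a distribution, the lower its entropy

Entropies:
  H(A) = 2.3219 bits
  H(B) = 2.2652 bits
  H(C) = 0.7742 bits

Ranking: A > B > C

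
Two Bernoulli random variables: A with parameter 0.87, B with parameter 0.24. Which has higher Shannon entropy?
B

For binary distributions, entropy is maximized at p=0.5 and decreases as p moves toward 0 or 1.

H(A) = H(0.87) = 0.5574 bits
H(B) = H(0.24) = 0.7950 bits

Distribution B (p=0.24) is closer to uniform (p=0.5), so it has higher entropy.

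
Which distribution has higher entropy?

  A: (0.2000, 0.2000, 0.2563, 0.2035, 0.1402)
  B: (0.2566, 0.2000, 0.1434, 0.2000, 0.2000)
B

Both distributions are close to uniform, making this a harder comparison.

H(A) = 2.2970 bits
H(B) = 2.2985 bits

The distribution closer to uniform has higher entropy.
Answer: B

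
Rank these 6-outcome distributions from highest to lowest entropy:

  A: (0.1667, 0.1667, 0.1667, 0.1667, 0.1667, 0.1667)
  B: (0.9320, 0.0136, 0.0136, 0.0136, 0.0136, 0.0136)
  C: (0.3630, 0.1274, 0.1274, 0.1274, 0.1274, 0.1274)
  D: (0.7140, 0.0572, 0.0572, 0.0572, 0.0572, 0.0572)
A > C > D > B

Key insight: Entropy is maximized by uniform distributions and minimized by concentrated distributions.

Entropies:
  H(A) = 2.5850 bits
  H(B) = 0.5163 bits
  H(C) = 2.4242 bits
  H(D) = 1.5276 bits

Ranking: A > C > D > B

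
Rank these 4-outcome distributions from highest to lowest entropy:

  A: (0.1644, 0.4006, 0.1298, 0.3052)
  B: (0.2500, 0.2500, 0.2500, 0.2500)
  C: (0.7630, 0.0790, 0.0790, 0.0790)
B > A > C

Key insight: Entropy is maximized by uniform distributions and minimized by concentrated distributions.

- Uniform distributions have maximum entropy log₂(4) = 2.0000 bits
- The more "peaked" or concentrated a distribution, the lower its entropy

Entropies:
  H(A) = 1.8619 bits
  H(B) = 2.0000 bits
  H(C) = 1.1657 bits

Ranking: B > A > C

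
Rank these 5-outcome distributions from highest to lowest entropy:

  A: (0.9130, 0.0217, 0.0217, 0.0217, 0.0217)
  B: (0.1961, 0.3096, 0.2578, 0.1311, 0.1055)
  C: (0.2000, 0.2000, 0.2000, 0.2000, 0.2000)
C > B > A

Key insight: Entropy is maximized by uniform distributions and minimized by concentrated distributions.

- Uniform distributions have maximum entropy log₂(5) = 2.3219 bits
- The more "peaked" or concentrated a distribution, the lower its entropy

Entropies:
  H(A) = 0.6004 bits
  H(B) = 2.2152 bits
  H(C) = 2.3219 bits

Ranking: C > B > A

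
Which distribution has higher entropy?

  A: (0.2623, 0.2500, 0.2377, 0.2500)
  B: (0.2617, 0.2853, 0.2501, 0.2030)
A

Both distributions are close to uniform, making this a harder comparison.

H(A) = 1.9991 bits
H(B) = 1.9894 bits

The distribution closer to uniform has higher entropy.
Answer: A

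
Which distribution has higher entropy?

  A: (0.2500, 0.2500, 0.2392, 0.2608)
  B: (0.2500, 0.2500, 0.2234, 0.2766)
A

Both distributions are close to uniform, making this a harder comparison.

H(A) = 1.9993 bits
H(B) = 1.9959 bits

The distribution closer to uniform has higher entropy.
Answer: A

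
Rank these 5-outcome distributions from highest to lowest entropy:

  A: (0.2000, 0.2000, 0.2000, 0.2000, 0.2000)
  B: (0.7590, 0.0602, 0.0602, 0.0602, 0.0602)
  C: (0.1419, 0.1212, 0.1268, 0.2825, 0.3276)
A > C > B

Key insight: Entropy is maximized by uniform distributions and minimized by concentrated distributions.

- Uniform distributions have maximum entropy log₂(5) = 2.3219 bits
- The more "peaked" or concentrated a distribution, the lower its entropy

Entropies:
  H(A) = 2.3219 bits
  H(B) = 1.2787 bits
  H(C) = 2.1891 bits

Ranking: A > C > B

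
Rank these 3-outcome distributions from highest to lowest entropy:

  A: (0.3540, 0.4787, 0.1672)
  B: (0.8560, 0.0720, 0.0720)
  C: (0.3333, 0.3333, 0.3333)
C > A > B

Key insight: Entropy is maximized by uniform distributions and minimized by concentrated distributions.

- Uniform distributions have maximum entropy log₂(3) = 1.5850 bits
- The more "peaked" or concentrated a distribution, the lower its entropy

Entropies:
  H(A) = 1.4706 bits
  H(B) = 0.7386 bits
  H(C) = 1.5850 bits

Ranking: C > A > B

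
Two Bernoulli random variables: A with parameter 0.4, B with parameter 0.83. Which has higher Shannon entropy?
A

For binary distributions, entropy is maximized at p=0.5 and decreases as p moves toward 0 or 1.

H(A) = H(0.4) = 0.9710 bits
H(B) = H(0.83) = 0.6577 bits

Distribution A (p=0.4) is closer to uniform (p=0.5), so it has higher entropy.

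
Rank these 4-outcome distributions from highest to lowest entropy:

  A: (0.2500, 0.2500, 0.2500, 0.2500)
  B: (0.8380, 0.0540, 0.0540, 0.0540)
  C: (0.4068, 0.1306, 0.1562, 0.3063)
A > C > B

Key insight: Entropy is maximized by uniform distributions and minimized by concentrated distributions.

- Uniform distributions have maximum entropy log₂(4) = 2.0000 bits
- The more "peaked" or concentrated a distribution, the lower its entropy

Entropies:
  H(A) = 2.0000 bits
  H(B) = 0.8958 bits
  H(C) = 1.8527 bits

Ranking: A > C > B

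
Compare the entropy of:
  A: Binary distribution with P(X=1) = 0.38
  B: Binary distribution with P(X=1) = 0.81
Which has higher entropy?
A

For binary distributions, entropy is maximized at p=0.5 and decreases as p moves toward 0 or 1.

H(A) = H(0.38) = 0.9580 bits
H(B) = H(0.81) = 0.7015 bits

Distribution A (p=0.38) is closer to uniform (p=0.5), so it has higher entropy.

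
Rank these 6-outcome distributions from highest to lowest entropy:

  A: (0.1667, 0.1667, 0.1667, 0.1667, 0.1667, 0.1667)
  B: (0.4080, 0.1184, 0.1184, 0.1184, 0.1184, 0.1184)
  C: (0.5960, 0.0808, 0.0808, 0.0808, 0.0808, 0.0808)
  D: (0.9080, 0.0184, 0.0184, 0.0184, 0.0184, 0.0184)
A > B > C > D

Key insight: Entropy is maximized by uniform distributions and minimized by concentrated distributions.

Entropies:
  H(A) = 2.5850 bits
  H(B) = 2.3500 bits
  H(C) = 1.9113 bits
  H(D) = 0.6567 bits

Ranking: A > B > C > D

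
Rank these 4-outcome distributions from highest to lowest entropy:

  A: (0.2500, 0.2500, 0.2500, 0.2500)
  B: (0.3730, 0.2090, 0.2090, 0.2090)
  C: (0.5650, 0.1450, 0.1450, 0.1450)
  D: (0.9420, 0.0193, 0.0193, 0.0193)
A > B > C > D

Key insight: Entropy is maximized by uniform distributions and minimized by concentrated distributions.

Entropies:
  H(A) = 2.0000 bits
  H(B) = 1.9467 bits
  H(C) = 1.6772 bits
  H(D) = 0.4114 bits

Ranking: A > B > C > D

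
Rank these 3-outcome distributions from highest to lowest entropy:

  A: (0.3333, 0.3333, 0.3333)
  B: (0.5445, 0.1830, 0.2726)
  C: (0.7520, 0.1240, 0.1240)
A > B > C

Key insight: Entropy is maximized by uniform distributions and minimized by concentrated distributions.

- Uniform distributions have maximum entropy log₂(3) = 1.5850 bits
- The more "peaked" or concentrated a distribution, the lower its entropy

Entropies:
  H(A) = 1.5850 bits
  H(B) = 1.4370 bits
  H(C) = 1.0561 bits

Ranking: A > B > C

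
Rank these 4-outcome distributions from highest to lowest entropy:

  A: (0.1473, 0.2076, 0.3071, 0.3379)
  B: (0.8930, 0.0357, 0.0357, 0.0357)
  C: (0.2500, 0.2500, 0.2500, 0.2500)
C > A > B

Key insight: Entropy is maximized by uniform distributions and minimized by concentrated distributions.

- Uniform distributions have maximum entropy log₂(4) = 2.0000 bits
- The more "peaked" or concentrated a distribution, the lower its entropy

Entropies:
  H(A) = 1.9299 bits
  H(B) = 0.6604 bits
  H(C) = 2.0000 bits

Ranking: C > A > B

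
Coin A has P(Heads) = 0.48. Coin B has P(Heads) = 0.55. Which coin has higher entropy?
A

For binary distributions, entropy is maximized at p=0.5 and decreases as p moves toward 0 or 1.

H(A) = H(0.48) = 0.9988 bits
H(B) = H(0.55) = 0.9928 bits

Distribution A (p=0.48) is closer to uniform (p=0.5), so it has higher entropy.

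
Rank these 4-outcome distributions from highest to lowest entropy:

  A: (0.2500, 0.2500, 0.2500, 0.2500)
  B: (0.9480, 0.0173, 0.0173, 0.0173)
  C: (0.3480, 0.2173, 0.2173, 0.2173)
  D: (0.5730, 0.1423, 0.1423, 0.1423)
A > C > D > B

Key insight: Entropy is maximized by uniform distributions and minimized by concentrated distributions.

Entropies:
  H(A) = 2.0000 bits
  H(B) = 0.3773 bits
  H(C) = 1.9657 bits
  H(D) = 1.6613 bits

Ranking: A > C > D > B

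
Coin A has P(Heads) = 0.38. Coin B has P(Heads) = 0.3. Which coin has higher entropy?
A

For binary distributions, entropy is maximized at p=0.5 and decreases as p moves toward 0 or 1.

H(A) = H(0.38) = 0.9580 bits
H(B) = H(0.3) = 0.8813 bits

Distribution A (p=0.38) is closer to uniform (p=0.5), so it has higher entropy.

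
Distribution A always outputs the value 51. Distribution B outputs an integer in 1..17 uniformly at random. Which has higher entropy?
B

A is deterministic, so H(A) = 0. B is uniform over 17 outcomes, so H(B) = log₂(17) = 4.087 bits. Any distribution with genuine randomness has higher entropy than a deterministic one.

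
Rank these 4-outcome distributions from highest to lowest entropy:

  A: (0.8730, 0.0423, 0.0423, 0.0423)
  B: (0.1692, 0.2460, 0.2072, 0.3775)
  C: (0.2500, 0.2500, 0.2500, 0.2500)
C > B > A

Key insight: Entropy is maximized by uniform distributions and minimized by concentrated distributions.

- Uniform distributions have maximum entropy log₂(4) = 2.0000 bits
- The more "peaked" or concentrated a distribution, the lower its entropy

Entropies:
  H(A) = 0.7504 bits
  H(B) = 1.9326 bits
  H(C) = 2.0000 bits

Ranking: C > B > A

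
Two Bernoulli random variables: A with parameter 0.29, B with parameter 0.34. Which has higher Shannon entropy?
B

For binary distributions, entropy is maximized at p=0.5 and decreases as p moves toward 0 or 1.

H(A) = H(0.29) = 0.8687 bits
H(B) = H(0.34) = 0.9248 bits

Distribution B (p=0.34) is closer to uniform (p=0.5), so it has higher entropy.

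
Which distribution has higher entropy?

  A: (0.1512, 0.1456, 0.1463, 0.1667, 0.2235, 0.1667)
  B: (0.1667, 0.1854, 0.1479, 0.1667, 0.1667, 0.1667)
B

Both distributions are close to uniform, making this a harder comparison.

H(A) = 2.5674 bits
H(B) = 2.5819 bits

The distribution closer to uniform has higher entropy.
Answer: B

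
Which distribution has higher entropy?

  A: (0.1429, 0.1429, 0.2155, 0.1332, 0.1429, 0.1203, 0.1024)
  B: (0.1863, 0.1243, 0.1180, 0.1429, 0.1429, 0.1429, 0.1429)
B

Both distributions are close to uniform, making this a harder comparison.

H(A) = 2.7720 bits
H(B) = 2.7935 bits

The distribution closer to uniform has higher entropy.
Answer: B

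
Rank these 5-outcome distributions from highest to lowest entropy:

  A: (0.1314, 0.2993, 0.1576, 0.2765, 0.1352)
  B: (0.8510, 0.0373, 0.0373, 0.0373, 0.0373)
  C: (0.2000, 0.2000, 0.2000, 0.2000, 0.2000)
C > A > B

Key insight: Entropy is maximized by uniform distributions and minimized by concentrated distributions.

- Uniform distributions have maximum entropy log₂(5) = 2.3219 bits
- The more "peaked" or concentrated a distribution, the lower its entropy

Entropies:
  H(A) = 2.2288 bits
  H(B) = 0.9053 bits
  H(C) = 2.3219 bits

Ranking: C > A > B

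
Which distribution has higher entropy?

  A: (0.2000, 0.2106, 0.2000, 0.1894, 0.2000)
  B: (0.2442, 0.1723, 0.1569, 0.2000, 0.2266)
A

Both distributions are close to uniform, making this a harder comparison.

H(A) = 2.3211 bits
H(B) = 2.3028 bits

The distribution closer to uniform has higher entropy.
Answer: A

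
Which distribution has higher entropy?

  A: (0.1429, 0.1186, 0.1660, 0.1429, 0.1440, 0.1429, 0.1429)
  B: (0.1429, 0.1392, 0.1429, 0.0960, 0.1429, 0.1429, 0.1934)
A

Both distributions are close to uniform, making this a harder comparison.

H(A) = 2.8016 bits
H(B) = 2.7831 bits

The distribution closer to uniform has higher entropy.
Answer: A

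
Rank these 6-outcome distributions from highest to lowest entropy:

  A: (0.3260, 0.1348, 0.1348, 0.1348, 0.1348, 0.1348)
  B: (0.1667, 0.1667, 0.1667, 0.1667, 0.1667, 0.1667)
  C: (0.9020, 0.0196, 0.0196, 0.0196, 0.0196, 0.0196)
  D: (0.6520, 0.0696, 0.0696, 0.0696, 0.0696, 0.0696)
B > A > D > C

Key insight: Entropy is maximized by uniform distributions and minimized by concentrated distributions.

Entropies:
  H(A) = 2.4758 bits
  H(B) = 2.5850 bits
  H(C) = 0.6902 bits
  H(D) = 1.7403 bits

Ranking: B > A > D > C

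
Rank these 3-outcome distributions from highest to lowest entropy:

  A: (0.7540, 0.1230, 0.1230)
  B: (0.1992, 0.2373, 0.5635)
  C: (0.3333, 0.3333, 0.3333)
C > B > A

Key insight: Entropy is maximized by uniform distributions and minimized by concentrated distributions.

- Uniform distributions have maximum entropy log₂(3) = 1.5850 bits
- The more "peaked" or concentrated a distribution, the lower its entropy

Entropies:
  H(A) = 1.0509 bits
  H(B) = 1.4224 bits
  H(C) = 1.5850 bits

Ranking: C > B > A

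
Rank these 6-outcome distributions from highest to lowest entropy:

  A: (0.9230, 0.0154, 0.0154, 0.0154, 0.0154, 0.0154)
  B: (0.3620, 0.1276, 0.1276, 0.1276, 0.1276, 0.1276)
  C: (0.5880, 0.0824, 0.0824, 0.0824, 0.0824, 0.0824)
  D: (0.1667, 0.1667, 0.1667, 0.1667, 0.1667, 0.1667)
D > B > C > A

Key insight: Entropy is maximized by uniform distributions and minimized by concentrated distributions.

Entropies:
  H(A) = 0.5703 bits
  H(B) = 2.4257 bits
  H(C) = 1.9342 bits
  H(D) = 2.5850 bits

Ranking: D > B > C > A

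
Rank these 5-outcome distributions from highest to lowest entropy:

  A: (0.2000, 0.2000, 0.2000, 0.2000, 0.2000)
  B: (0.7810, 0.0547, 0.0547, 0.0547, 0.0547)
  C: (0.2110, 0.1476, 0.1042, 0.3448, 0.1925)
A > C > B

Key insight: Entropy is maximized by uniform distributions and minimized by concentrated distributions.

- Uniform distributions have maximum entropy log₂(5) = 2.3219 bits
- The more "peaked" or concentrated a distribution, the lower its entropy

Entropies:
  H(A) = 2.3219 bits
  H(B) = 1.1963 bits
  H(C) = 2.2082 bits

Ranking: A > C > B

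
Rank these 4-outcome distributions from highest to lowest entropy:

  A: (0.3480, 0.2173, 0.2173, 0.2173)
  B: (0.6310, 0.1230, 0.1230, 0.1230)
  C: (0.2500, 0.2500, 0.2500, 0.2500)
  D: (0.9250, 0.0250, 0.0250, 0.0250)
C > A > B > D

Key insight: Entropy is maximized by uniform distributions and minimized by concentrated distributions.

Entropies:
  H(A) = 1.9657 bits
  H(B) = 1.5348 bits
  H(C) = 2.0000 bits
  H(D) = 0.5032 bits

Ranking: C > A > B > D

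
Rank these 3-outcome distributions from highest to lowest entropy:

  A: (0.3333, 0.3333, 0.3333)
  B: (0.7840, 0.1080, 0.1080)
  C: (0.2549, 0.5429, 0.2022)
A > C > B

Key insight: Entropy is maximized by uniform distributions and minimized by concentrated distributions.

- Uniform distributions have maximum entropy log₂(3) = 1.5850 bits
- The more "peaked" or concentrated a distribution, the lower its entropy

Entropies:
  H(A) = 1.5850 bits
  H(B) = 0.9688 bits
  H(C) = 1.4474 bits

Ranking: A > C > B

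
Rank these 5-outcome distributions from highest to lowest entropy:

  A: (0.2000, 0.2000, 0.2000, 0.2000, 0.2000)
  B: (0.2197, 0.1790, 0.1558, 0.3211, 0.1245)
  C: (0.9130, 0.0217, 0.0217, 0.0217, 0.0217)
A > B > C

Key insight: Entropy is maximized by uniform distributions and minimized by concentrated distributions.

- Uniform distributions have maximum entropy log₂(5) = 2.3219 bits
- The more "peaked" or concentrated a distribution, the lower its entropy

Entropies:
  H(A) = 2.3219 bits
  H(B) = 2.2429 bits
  H(C) = 0.6004 bits

Ranking: A > B > C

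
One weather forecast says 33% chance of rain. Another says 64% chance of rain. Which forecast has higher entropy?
64% forecast

Treat each forecast as a Bernoulli distribution. Binary entropy is maximized at p=0.5 and falls off symmetrically toward 0 or 1. The 64% forecast is closer to 50%, so it is more uncertain. H(33%) ≈ 0.915 bits, H(64%) ≈ 0.943 bits.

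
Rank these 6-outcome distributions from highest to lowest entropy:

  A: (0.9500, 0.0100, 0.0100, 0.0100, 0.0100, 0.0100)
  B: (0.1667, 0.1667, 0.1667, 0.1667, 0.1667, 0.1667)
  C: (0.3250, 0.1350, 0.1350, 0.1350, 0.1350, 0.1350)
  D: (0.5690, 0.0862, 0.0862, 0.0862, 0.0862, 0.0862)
B > C > D > A

Key insight: Entropy is maximized by uniform distributions and minimized by concentrated distributions.

Entropies:
  H(A) = 0.4025 bits
  H(B) = 2.5850 bits
  H(C) = 2.4770 bits
  H(D) = 1.9870 bits

Ranking: B > C > D > A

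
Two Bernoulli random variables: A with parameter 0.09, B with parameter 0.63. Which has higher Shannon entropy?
B

For binary distributions, entropy is maximized at p=0.5 and decreases as p moves toward 0 or 1.

H(A) = H(0.09) = 0.4365 bits
H(B) = H(0.63) = 0.9507 bits

Distribution B (p=0.63) is closer to uniform (p=0.5), so it has higher entropy.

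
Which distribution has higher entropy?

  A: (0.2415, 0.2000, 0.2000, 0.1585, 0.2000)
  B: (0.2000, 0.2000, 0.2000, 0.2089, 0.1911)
B

Both distributions are close to uniform, making this a harder comparison.

H(A) = 2.3094 bits
H(B) = 2.3214 bits

The distribution closer to uniform has higher entropy.
Answer: B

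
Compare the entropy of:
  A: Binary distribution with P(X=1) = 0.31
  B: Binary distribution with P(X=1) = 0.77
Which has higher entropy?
A

For binary distributions, entropy is maximized at p=0.5 and decreases as p moves toward 0 or 1.

H(A) = H(0.31) = 0.8932 bits
H(B) = H(0.77) = 0.7780 bits

Distribution A (p=0.31) is closer to uniform (p=0.5), so it has higher entropy.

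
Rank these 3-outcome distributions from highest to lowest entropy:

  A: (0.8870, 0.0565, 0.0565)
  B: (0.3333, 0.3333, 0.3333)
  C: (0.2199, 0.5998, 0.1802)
B > C > A

Key insight: Entropy is maximized by uniform distributions and minimized by concentrated distributions.

- Uniform distributions have maximum entropy log₂(3) = 1.5850 bits
- The more "peaked" or concentrated a distribution, the lower its entropy

Entropies:
  H(A) = 0.6219 bits
  H(B) = 1.5850 bits
  H(C) = 1.3684 bits

Ranking: B > C > A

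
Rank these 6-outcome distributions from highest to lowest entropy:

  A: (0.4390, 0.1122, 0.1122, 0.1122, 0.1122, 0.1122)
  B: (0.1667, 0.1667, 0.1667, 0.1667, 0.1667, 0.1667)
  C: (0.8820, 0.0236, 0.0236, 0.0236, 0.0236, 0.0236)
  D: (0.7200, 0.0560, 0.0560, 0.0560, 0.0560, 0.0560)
B > A > D > C

Key insight: Entropy is maximized by uniform distributions and minimized by concentrated distributions.

Entropies:
  H(A) = 2.2918 bits
  H(B) = 2.5850 bits
  H(C) = 0.7976 bits
  H(D) = 1.5056 bits

Ranking: B > A > D > C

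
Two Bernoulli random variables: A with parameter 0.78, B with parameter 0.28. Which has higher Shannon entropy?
B

For binary distributions, entropy is maximized at p=0.5 and decreases as p moves toward 0 or 1.

H(A) = H(0.78) = 0.7602 bits
H(B) = H(0.28) = 0.8555 bits

Distribution B (p=0.28) is closer to uniform (p=0.5), so it has higher entropy.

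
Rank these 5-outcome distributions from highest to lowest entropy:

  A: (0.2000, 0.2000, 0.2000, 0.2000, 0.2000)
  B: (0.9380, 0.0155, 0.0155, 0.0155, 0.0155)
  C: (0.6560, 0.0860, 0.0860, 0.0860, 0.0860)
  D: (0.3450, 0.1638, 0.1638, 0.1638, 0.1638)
A > D > C > B

Key insight: Entropy is maximized by uniform distributions and minimized by concentrated distributions.

Entropies:
  H(A) = 2.3219 bits
  H(B) = 0.4593 bits
  H(C) = 1.6166 bits
  H(D) = 2.2395 bits

Ranking: A > D > C > B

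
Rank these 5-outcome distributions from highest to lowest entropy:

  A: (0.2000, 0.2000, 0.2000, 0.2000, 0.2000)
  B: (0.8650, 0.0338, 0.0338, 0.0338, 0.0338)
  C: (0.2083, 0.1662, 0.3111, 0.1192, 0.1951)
A > C > B

Key insight: Entropy is maximized by uniform distributions and minimized by concentrated distributions.

- Uniform distributions have maximum entropy log₂(5) = 2.3219 bits
- The more "peaked" or concentrated a distribution, the lower its entropy

Entropies:
  H(A) = 2.3219 bits
  H(B) = 0.8410 bits
  H(C) = 2.2517 bits

Ranking: A > C > B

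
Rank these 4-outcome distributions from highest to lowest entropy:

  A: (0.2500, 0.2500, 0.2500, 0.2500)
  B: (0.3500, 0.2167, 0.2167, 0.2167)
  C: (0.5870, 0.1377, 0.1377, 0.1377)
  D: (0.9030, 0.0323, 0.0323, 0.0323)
A > B > C > D

Key insight: Entropy is maximized by uniform distributions and minimized by concentrated distributions.

Entropies:
  H(A) = 2.0000 bits
  H(B) = 1.9643 bits
  H(C) = 1.6326 bits
  H(D) = 0.6132 bits

Ranking: A > B > C > D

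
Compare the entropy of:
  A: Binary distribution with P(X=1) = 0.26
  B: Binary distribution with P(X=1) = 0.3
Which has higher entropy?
B

For binary distributions, entropy is maximized at p=0.5 and decreases as p moves toward 0 or 1.

H(A) = H(0.26) = 0.8267 bits
H(B) = H(0.3) = 0.8813 bits

Distribution B (p=0.3) is closer to uniform (p=0.5), so it has higher entropy.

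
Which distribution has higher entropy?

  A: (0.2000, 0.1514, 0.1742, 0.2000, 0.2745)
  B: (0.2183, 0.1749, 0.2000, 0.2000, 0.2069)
B

Both distributions are close to uniform, making this a harder comparison.

H(A) = 2.2922 bits
H(B) = 2.3182 bits

The distribution closer to uniform has higher entropy.
Answer: B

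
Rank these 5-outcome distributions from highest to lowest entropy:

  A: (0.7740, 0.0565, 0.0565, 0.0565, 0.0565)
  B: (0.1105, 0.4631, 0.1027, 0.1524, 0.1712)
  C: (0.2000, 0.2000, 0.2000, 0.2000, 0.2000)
C > B > A

Key insight: Entropy is maximized by uniform distributions and minimized by concentrated distributions.

- Uniform distributions have maximum entropy log₂(5) = 2.3219 bits
- The more "peaked" or concentrated a distribution, the lower its entropy

Entropies:
  H(A) = 1.2230 bits
  H(B) = 2.0523 bits
  H(C) = 2.3219 bits

Ranking: C > B > A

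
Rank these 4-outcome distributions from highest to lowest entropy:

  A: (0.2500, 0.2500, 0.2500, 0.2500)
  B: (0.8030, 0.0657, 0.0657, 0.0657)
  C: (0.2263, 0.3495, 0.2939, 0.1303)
A > C > B

Key insight: Entropy is maximized by uniform distributions and minimized by concentrated distributions.

- Uniform distributions have maximum entropy log₂(4) = 2.0000 bits
- The more "peaked" or concentrated a distribution, the lower its entropy

Entropies:
  H(A) = 2.0000 bits
  H(B) = 1.0281 bits
  H(C) = 1.9175 bits

Ranking: A > C > B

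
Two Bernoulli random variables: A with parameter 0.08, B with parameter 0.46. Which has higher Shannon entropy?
B

For binary distributions, entropy is maximized at p=0.5 and decreases as p moves toward 0 or 1.

H(A) = H(0.08) = 0.4022 bits
H(B) = H(0.46) = 0.9954 bits

Distribution B (p=0.46) is closer to uniform (p=0.5), so it has higher entropy.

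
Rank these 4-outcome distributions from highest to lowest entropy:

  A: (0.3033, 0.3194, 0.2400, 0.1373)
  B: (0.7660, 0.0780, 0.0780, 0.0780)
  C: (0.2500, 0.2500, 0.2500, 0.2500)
C > A > B

Key insight: Entropy is maximized by uniform distributions and minimized by concentrated distributions.

- Uniform distributions have maximum entropy log₂(4) = 2.0000 bits
- The more "peaked" or concentrated a distribution, the lower its entropy

Entropies:
  H(A) = 1.9354 bits
  H(B) = 1.1558 bits
  H(C) = 2.0000 bits

Ranking: C > A > B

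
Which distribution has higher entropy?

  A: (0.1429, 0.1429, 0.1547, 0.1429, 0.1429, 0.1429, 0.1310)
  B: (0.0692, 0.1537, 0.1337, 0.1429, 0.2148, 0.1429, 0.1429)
A

Both distributions are close to uniform, making this a harder comparison.

H(A) = 2.8059 bits
H(B) = 2.7499 bits

The distribution closer to uniform has higher entropy.
Answer: A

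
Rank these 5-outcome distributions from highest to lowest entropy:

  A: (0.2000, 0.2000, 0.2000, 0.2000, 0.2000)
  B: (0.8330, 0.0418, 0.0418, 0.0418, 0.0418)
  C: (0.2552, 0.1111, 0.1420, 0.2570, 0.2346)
A > C > B

Key insight: Entropy is maximized by uniform distributions and minimized by concentrated distributions.

- Uniform distributions have maximum entropy log₂(5) = 2.3219 bits
- The more "peaked" or concentrated a distribution, the lower its entropy

Entropies:
  H(A) = 2.3219 bits
  H(B) = 0.9848 bits
  H(C) = 2.2494 bits

Ranking: A > C > B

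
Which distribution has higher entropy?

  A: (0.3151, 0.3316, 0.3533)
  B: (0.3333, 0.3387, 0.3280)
B

Both distributions are close to uniform, making this a harder comparison.

H(A) = 1.5834 bits
H(B) = 1.5848 bits

The distribution closer to uniform has higher entropy.
Answer: B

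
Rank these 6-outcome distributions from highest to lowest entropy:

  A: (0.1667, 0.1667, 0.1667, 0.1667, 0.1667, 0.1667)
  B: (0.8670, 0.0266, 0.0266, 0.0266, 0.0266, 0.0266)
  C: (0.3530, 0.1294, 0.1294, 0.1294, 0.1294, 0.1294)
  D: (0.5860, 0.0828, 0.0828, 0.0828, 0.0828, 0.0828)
A > C > D > B

Key insight: Entropy is maximized by uniform distributions and minimized by concentrated distributions.

Entropies:
  H(A) = 2.5850 bits
  H(B) = 0.8744 bits
  H(C) = 2.4390 bits
  H(D) = 1.9398 bits

Ranking: A > C > D > B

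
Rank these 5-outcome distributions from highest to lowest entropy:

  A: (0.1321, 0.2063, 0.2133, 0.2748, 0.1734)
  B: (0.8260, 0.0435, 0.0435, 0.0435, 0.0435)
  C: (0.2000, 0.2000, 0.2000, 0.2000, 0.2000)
C > A > B

Key insight: Entropy is maximized by uniform distributions and minimized by concentrated distributions.

- Uniform distributions have maximum entropy log₂(5) = 2.3219 bits
- The more "peaked" or concentrated a distribution, the lower its entropy

Entropies:
  H(A) = 2.2815 bits
  H(B) = 1.0148 bits
  H(C) = 2.3219 bits

Ranking: C > A > B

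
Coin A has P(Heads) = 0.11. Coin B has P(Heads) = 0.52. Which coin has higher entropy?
B

For binary distributions, entropy is maximized at p=0.5 and decreases as p moves toward 0 or 1.

H(A) = H(0.11) = 0.4999 bits
H(B) = H(0.52) = 0.9988 bits

Distribution B (p=0.52) is closer to uniform (p=0.5), so it has higher entropy.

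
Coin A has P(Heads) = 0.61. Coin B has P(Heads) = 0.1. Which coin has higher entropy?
A

For binary distributions, entropy is maximized at p=0.5 and decreases as p moves toward 0 or 1.

H(A) = H(0.61) = 0.9648 bits
H(B) = H(0.1) = 0.4690 bits

Distribution A (p=0.61) is closer to uniform (p=0.5), so it has higher entropy.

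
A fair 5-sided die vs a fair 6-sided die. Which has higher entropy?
6-sided die

Both are uniform distributions; for uniform over n outcomes, H = log₂(n). H(5-sided) = log₂(5) = 2.322 bits and H(6-sided) = log₂(6) = 2.585 bits. More outcomes in a uniform distribution means higher entropy.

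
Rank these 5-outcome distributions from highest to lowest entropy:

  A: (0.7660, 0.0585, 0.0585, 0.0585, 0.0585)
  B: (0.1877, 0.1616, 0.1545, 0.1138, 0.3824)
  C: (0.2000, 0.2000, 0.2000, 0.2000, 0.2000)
C > B > A

Key insight: Entropy is maximized by uniform distributions and minimized by concentrated distributions.

- Uniform distributions have maximum entropy log₂(5) = 2.3219 bits
- The more "peaked" or concentrated a distribution, the lower its entropy

Entropies:
  H(A) = 1.2529 bits
  H(B) = 2.1813 bits
  H(C) = 2.3219 bits

Ranking: C > B > A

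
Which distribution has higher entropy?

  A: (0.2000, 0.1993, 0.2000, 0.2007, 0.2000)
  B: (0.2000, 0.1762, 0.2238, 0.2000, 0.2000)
A

Both distributions are close to uniform, making this a harder comparison.

H(A) = 2.3219 bits
H(B) = 2.3178 bits

The distribution closer to uniform has higher entropy.
Answer: A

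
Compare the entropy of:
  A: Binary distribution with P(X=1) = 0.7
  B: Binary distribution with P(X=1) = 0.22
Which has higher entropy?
A

For binary distributions, entropy is maximized at p=0.5 and decreases as p moves toward 0 or 1.

H(A) = H(0.7) = 0.8813 bits
H(B) = H(0.22) = 0.7602 bits

Distribution A (p=0.7) is closer to uniform (p=0.5), so it has higher entropy.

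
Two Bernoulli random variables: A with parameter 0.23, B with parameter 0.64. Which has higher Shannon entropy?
B

For binary distributions, entropy is maximized at p=0.5 and decreases as p moves toward 0 or 1.

H(A) = H(0.23) = 0.7780 bits
H(B) = H(0.64) = 0.9427 bits

Distribution B (p=0.64) is closer to uniform (p=0.5), so it has higher entropy.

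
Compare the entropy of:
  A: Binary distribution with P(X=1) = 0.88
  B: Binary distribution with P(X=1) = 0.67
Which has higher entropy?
B

For binary distributions, entropy is maximized at p=0.5 and decreases as p moves toward 0 or 1.

H(A) = H(0.88) = 0.5294 bits
H(B) = H(0.67) = 0.9149 bits

Distribution B (p=0.67) is closer to uniform (p=0.5), so it has higher entropy.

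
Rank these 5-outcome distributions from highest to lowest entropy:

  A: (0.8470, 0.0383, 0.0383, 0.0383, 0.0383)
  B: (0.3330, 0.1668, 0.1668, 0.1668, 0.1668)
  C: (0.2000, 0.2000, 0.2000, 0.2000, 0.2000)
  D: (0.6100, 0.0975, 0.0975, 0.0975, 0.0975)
C > B > D > A

Key insight: Entropy is maximized by uniform distributions and minimized by concentrated distributions.

Entropies:
  H(A) = 0.9233 bits
  H(B) = 2.2520 bits
  H(C) = 2.3219 bits
  H(D) = 1.7448 bits

Ranking: C > B > D > A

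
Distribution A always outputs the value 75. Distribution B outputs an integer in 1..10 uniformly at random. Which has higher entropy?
B

A is deterministic, so H(A) = 0. B is uniform over 10 outcomes, so H(B) = log₂(10) = 3.322 bits. Any distribution with genuine randomness has higher entropy than a deterministic one.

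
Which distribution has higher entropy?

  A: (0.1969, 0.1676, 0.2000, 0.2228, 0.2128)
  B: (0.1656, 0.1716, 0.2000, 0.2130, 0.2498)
A

Both distributions are close to uniform, making this a harder comparison.

H(A) = 2.3155 bits
H(B) = 2.3055 bits

The distribution closer to uniform has higher entropy.
Answer: A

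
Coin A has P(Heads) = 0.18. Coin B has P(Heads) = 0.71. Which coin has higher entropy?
B

For binary distributions, entropy is maximized at p=0.5 and decreases as p moves toward 0 or 1.

H(A) = H(0.18) = 0.6801 bits
H(B) = H(0.71) = 0.8687 bits

Distribution B (p=0.71) is closer to uniform (p=0.5), so it has higher entropy.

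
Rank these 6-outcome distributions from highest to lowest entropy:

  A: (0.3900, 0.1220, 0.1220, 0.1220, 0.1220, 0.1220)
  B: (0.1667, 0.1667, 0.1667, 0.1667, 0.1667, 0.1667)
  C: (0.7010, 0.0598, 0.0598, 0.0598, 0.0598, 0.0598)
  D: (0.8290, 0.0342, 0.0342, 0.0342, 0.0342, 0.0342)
B > A > C > D

Key insight: Entropy is maximized by uniform distributions and minimized by concentrated distributions.

Entropies:
  H(A) = 2.3812 bits
  H(B) = 2.5850 bits
  H(C) = 1.5743 bits
  H(D) = 1.0570 bits

Ranking: B > A > C > D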